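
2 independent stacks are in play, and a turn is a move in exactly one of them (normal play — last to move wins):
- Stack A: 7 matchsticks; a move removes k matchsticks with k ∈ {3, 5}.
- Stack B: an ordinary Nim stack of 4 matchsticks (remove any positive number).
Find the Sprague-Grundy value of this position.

6

For stack A, compute g(0), g(1), … with moves {3, 5}:
g(0) = mex{} = 0
g(1) = mex{} = 0
g(2) = mex{} = 0
g(3) = mex{0} = 1
g(4) = mex{0} = 1
g(5) = mex{0} = 1
g(6) = mex{0,1} = 2
g(7) = mex{0,1} = 2
So g(7) = 2.
Stack B is a plain Nim stack of size 4, so its Grundy value is 4.
The value of a disjunctive sum is the nim-sum of the parts.
Combined value = 2 ⊕ 4 = 6.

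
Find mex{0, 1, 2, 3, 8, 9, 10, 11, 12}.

4

The values 0, 1, 2, 3 are all present; 4 is the first non-negative integer missing from the set.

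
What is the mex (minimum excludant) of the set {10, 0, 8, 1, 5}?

The values 0, 1 are all present; 2 is the first non-negative integer missing from the set.

2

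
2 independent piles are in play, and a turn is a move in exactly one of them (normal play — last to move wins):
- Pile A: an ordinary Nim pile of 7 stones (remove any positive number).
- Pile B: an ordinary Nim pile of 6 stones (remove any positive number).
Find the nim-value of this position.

1

Pile A is a plain Nim pile of size 7, so its Grundy value is 7.
Pile B is a plain Nim pile of size 6, so its Grundy value is 6.
The value of a disjunctive sum is the nim-sum of the parts.
Combined value = 7 XOR 6 = 1.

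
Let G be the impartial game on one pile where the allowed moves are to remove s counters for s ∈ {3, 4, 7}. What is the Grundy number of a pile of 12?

Compute g(0), g(1), … for moves {3, 4, 7}:
g(0) = mex{} = 0
g(1) = mex{} = 0
g(2) = mex{} = 0
g(3) = mex{0} = 1
g(4) = mex{0} = 1
g(5) = mex{0} = 1
g(6) = mex{0,1} = 2
g(7) = mex{0,1} = 2
g(8) = mex{0,1} = 2
g(9) = mex{0,1,2} = 3
g(10) = mex{1,2} = 0
g(11) = mex{1,2} = 0
g(12) = mex{1,2,3} = 0
So g(12) = 0.

0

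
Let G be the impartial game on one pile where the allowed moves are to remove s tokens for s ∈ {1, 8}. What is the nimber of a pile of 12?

Compute g(0), g(1), … for moves {1, 8}:
g(0) = mex{} = 0
g(1) = mex{0} = 1
g(2) = mex{1} = 0
g(3) = mex{0} = 1
g(4) = mex{1} = 0
g(5) = mex{0} = 1
g(6) = mex{1} = 0
g(7) = mex{0} = 1
g(8) = mex{0,1} = 2
g(9) = mex{1,2} = 0
g(10) = mex{0} = 1
g(11) = mex{1} = 0
g(12) = mex{0} = 1
So g(12) = 1.

1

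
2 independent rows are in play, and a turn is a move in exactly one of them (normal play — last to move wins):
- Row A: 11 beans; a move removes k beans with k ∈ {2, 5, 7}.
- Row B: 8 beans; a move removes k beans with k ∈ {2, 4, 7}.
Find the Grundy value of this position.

Build the Grundy sequence for row A with g(k) = mex{g(k−s) : s ∈ {2, 5, 7}, s ≤ k}:
g(0) = mex{} = 0
g(1) = mex{} = 0
g(2) = mex{0} = 1
g(3) = mex{0} = 1
g(4) = mex{1} = 0
g(5) = mex{0,1} = 2
g(6) = mex{0} = 1
g(7) = mex{0,1,2} = 3
g(8) = mex{0,1} = 2
g(9) = mex{0,1,3} = 2
g(10) = mex{1,2} = 0
g(11) = mex{0,1,2} = 3
So g(11) = 3.
Grundy values for row B (subtraction set {2, 4, 7}):
k:     0  1  2  3  4  5  6  7  8
g(k):  0  0  1  1  2  2  0  3  1
So g(8) = 1.
The value of a disjunctive sum is the nim-sum of the parts.
Combined value = 3 ⊕ 1 = 2.

2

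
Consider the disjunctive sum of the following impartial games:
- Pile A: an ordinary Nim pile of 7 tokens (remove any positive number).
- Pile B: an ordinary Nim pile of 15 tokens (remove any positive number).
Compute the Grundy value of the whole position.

8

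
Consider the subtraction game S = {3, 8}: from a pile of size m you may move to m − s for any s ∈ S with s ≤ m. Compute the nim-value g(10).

Compute g(0), g(1), … for moves {3, 8}:
k:     0  1  2  3  4  5  6  7  8  9 10
g(k):  0  0  0  1  1  1  0  0  2  1  1
So g(10) = 1.

1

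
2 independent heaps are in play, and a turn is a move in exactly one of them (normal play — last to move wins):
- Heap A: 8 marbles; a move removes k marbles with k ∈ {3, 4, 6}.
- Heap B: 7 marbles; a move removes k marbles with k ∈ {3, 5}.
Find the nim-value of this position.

0

Build the Grundy sequence for heap A with g(k) = mex{g(k−s) : s ∈ {3, 4, 6}, s ≤ k}:
k:     0  1  2  3  4  5  6  7  8
g(k):  0  0  0  1  1  1  2  2  2
So g(8) = 2.
Build the Grundy sequence for heap B with g(k) = mex{g(k−s) : s ∈ {3, 5}, s ≤ k}:
k:     0  1  2  3  4  5  6  7
g(k):  0  0  0  1  1  1  2  2
So g(7) = 2.
By the Sprague-Grundy theorem, the Grundy value of a sum of independent games is the XOR of the component values.
Combined value = 2 XOR 2 = 0.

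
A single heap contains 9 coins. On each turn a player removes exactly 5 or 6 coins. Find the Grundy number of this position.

1

Compute g(0), g(1), … for moves {5, 6}:
g(0) = mex{} = 0
g(1) = mex{} = 0
g(2) = mex{} = 0
g(3) = mex{} = 0
g(4) = mex{} = 0
g(5) = mex{0} = 1
g(6) = mex{0} = 1
g(7) = mex{0} = 1
g(8) = mex{0} = 1
g(9) = mex{0} = 1
So g(9) = 1.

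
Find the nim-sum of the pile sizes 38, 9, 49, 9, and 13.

Nim-sum: 38 XOR 9 XOR 49 XOR 9 XOR 13 = 26.

26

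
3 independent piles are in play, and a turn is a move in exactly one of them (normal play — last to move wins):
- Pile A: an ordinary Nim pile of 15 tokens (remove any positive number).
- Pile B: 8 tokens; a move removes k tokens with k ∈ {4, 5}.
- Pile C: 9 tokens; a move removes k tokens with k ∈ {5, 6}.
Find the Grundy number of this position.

12

Pile A is a plain Nim pile of size 15, so its Grundy value is 15.
For pile B, compute g(0), g(1), … with moves {4, 5}:
k:     0  1  2  3  4  5  6  7  8
g(k):  0  0  0  0  1  1  1  1  2
So g(8) = 2.
For pile C, compute g(0), g(1), … with moves {5, 6}:
k:     0  1  2  3  4  5  6  7  8  9
g(k):  0  0  0  0  0  1  1  1  1  1
So g(9) = 1.
By the Sprague-Grundy theorem, the Grundy value of a sum of independent games is the XOR of the component values.
Combined value = 15 ⊕ 2 ⊕ 1 = 12.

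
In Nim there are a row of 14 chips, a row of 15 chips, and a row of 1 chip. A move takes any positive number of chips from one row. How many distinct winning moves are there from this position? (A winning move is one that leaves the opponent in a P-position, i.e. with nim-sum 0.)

0

Write each in binary and XOR column by column:
  1110  (14)
  1111  (15)
  0001  (1)
  ----
  0000  (0)
The nim-sum is already 0, so every move leaves a nonzero nim-sum — there are no winning moves.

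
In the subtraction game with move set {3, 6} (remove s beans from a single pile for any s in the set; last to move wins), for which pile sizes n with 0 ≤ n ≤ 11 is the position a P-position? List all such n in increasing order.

0, 1, 2, 9, 10, 11

Compute g(0), g(1), … for moves {3, 6}:
k:     0  1  2  3  4  5  6  7  8  9 10 11
g(k):  0  0  0  1  1  1  2  2  2  0  0  0
The P-positions (g = 0) in 0..11 are 0, 1, 2, 9, 10, 11.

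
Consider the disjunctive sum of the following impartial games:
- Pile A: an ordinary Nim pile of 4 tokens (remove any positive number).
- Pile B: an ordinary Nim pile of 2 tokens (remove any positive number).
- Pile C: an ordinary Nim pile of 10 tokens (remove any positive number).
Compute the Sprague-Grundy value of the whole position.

12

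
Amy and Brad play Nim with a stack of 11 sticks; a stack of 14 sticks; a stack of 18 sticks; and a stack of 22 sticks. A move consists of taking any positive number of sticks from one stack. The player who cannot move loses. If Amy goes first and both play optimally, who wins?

Amy wins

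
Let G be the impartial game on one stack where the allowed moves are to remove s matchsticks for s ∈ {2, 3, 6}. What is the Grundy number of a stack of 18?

Grundy values for subtraction set {2, 3, 6}:
k:     0  1  2  3  4  5  6  7  8  9 10 11 12 13 14 15 16 17 18
g(k):  0  0  1  1  2  0  3  1  2  0  0  1  1  2  0  3  1  2  0
So g(18) = 0.

0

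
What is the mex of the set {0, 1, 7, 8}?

2

The values 0, 1 are all present; 2 is the first non-negative integer missing from the set.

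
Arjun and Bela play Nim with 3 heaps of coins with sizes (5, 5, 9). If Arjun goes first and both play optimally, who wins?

Nim-sum: 5 ^ 5 ^ 9 = 9.
The nim-sum is 9 ≠ 0, so this is an N-position: the player to move can win; Arjun has a winning move.

Arjun wins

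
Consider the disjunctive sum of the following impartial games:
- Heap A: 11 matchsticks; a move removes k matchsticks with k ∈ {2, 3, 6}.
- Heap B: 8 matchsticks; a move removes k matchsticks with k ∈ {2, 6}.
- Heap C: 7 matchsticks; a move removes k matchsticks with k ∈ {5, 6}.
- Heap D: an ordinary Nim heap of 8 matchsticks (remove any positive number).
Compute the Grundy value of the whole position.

8

Grundy values for heap A (subtraction set {2, 3, 6}):
k:     0  1  2  3  4  5  6  7  8  9 10 11
g(k):  0  0  1  1  2  0  3  1  2  0  0  1
So g(11) = 1.
Grundy values for heap B (subtraction set {2, 6}):
k:     0  1  2  3  4  5  6  7  8
g(k):  0  0  1  1  0  0  1  1  0
So g(8) = 0.
Build the Grundy sequence for heap C with g(k) = mex{g(k−s) : s ∈ {5, 6}, s ≤ k}:
g(0) = mex{} = 0
g(1) = mex{} = 0
g(2) = mex{} = 0
g(3) = mex{} = 0
g(4) = mex{} = 0
g(5) = mex{0} = 1
g(6) = mex{0} = 1
g(7) = mex{0} = 1
So g(7) = 1.
Heap D is a plain Nim heap of size 8, so its Grundy value is 8.
By the Sprague-Grundy theorem, the Grundy value of a sum of independent games is the XOR of the component values.
Combined value = 1 ⊕ 0 ⊕ 1 ⊕ 8 = 8.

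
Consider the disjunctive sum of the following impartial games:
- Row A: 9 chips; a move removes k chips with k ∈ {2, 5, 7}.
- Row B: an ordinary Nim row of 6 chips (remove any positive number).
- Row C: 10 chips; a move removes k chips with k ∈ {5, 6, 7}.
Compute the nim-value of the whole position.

Grundy values for row A (subtraction set {2, 5, 7}):
k:     0  1  2  3  4  5  6  7  8  9
g(k):  0  0  1  1  0  2  1  3  2  2
So g(9) = 2.
Row B is a plain Nim row of size 6, so its Grundy value is 6.
For row C, compute g(0), g(1), … with moves {5, 6, 7}:
g(0) = mex{} = 0
g(1) = mex{} = 0
g(2) = mex{} = 0
g(3) = mex{} = 0
g(4) = mex{} = 0
g(5) = mex{0} = 1
g(6) = mex{0} = 1
g(7) = mex{0} = 1
g(8) = mex{0} = 1
g(9) = mex{0} = 1
g(10) = mex{0,1} = 2
So g(10) = 2.
The value of a disjunctive sum is the nim-sum of the parts.
Combined value = 2 ⊕ 6 ⊕ 2 = 6.

6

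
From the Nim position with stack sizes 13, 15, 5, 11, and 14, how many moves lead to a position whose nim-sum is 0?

3

Nim-sum: 13 ⊕ 15 ⊕ 5 ⊕ 11 ⊕ 14 = 2.
The overall nim-sum is X = 2. A stack of size p has a winning move iff p XOR X < p (reduce it to p XOR X).
  13: 13 XOR 2 = 15 ≥ 13 — no move.
  15: 15 XOR 2 = 13 < 15 — winning move (to 13).
  5: 5 XOR 2 = 7 ≥ 5 — no move.
  11: 11 XOR 2 = 9 < 11 — winning move (to 9).
  14: 14 XOR 2 = 12 < 14 — winning move (to 12).
That gives 3 winning moves.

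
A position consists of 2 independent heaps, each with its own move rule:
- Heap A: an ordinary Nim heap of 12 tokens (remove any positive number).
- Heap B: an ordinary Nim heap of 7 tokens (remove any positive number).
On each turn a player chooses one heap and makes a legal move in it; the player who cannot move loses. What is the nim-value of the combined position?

11

Heap A is a plain Nim heap of size 12, so its Grundy value is 12.
Heap B is a plain Nim heap of size 7, so its Grundy value is 7.
The value of a disjunctive sum is the nim-sum of the parts.
Combined value = 12 XOR 7 = 11.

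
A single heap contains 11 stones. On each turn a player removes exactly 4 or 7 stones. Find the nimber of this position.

0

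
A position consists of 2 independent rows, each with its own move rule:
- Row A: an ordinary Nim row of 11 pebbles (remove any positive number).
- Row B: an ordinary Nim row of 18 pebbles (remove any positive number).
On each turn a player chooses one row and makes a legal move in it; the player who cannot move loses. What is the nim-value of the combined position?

Row A is a plain Nim row of size 11, so its Grundy value is 11.
Row B is a plain Nim row of size 18, so its Grundy value is 18.
By the Sprague-Grundy theorem, the Grundy value of a sum of independent games is the XOR of the component values.
Combined value = 11 ⊕ 18 = 25.

25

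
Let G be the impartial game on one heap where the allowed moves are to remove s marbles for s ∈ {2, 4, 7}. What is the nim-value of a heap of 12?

0

Grundy values for subtraction set {2, 4, 7}:
g(0) = mex{} = 0
g(1) = mex{} = 0
g(2) = mex{0} = 1
g(3) = mex{0} = 1
g(4) = mex{0,1} = 2
g(5) = mex{0,1} = 2
g(6) = mex{1,2} = 0
g(7) = mex{0,1,2} = 3
g(8) = mex{0,2} = 1
g(9) = mex{1,2,3} = 0
g(10) = mex{0,1} = 2
g(11) = mex{0,2,3} = 1
g(12) = mex{1,2} = 0
So g(12) = 0.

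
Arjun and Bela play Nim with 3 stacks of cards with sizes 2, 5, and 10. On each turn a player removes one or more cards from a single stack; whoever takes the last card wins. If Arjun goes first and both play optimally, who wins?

Compute the nim-sum pairwise:
2 XOR 5 = 7
7 XOR 10 = 13
The nim-sum is 13 ≠ 0, so this is an N-position: the player to move can win; Arjun has a winning move.

Arjun wins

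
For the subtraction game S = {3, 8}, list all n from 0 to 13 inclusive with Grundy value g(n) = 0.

0, 1, 2, 6, 7, 11, 12, 13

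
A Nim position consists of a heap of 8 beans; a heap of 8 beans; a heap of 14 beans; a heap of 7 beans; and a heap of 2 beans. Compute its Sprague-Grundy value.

Compute the nim-sum pairwise:
8 ^ 8 = 0
0 ^ 14 = 14
14 ^ 7 = 9
9 ^ 2 = 11

11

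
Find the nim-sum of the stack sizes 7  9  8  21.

Nim-sum: 7 XOR 9 XOR 8 XOR 21 = 19.

19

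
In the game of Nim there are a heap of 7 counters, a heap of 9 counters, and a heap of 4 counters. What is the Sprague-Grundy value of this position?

Write each in binary and XOR column by column:
  0111  (7)
  1001  (9)
  0100  (4)
  ----
  1010  (10)

10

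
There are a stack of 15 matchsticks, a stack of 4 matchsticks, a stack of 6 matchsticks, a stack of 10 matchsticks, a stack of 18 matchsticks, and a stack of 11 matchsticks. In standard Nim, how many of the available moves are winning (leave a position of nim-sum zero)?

Nim-sum: 15 ⊕ 4 ⊕ 6 ⊕ 10 ⊕ 18 ⊕ 11 = 30.
The overall nim-sum is X = 30. A stack of size p has a winning move iff p XOR X < p (reduce it to p XOR X).
  15: 15 XOR 30 = 17 ≥ 15 — no move.
  4: 4 XOR 30 = 26 ≥ 4 — no move.
  6: 6 XOR 30 = 24 ≥ 6 — no move.
  10: 10 XOR 30 = 20 ≥ 10 — no move.
  18: 18 XOR 30 = 12 < 18 — winning move (to 12).
  11: 11 XOR 30 = 21 ≥ 11 — no move.
That gives 1 winning move.

1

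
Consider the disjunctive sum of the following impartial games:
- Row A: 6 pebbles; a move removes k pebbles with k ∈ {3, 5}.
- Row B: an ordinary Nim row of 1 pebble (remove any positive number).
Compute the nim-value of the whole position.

Grundy values for row A (subtraction set {3, 5}):
g(0) = mex{} = 0
g(1) = mex{} = 0
g(2) = mex{} = 0
g(3) = mex{0} = 1
g(4) = mex{0} = 1
g(5) = mex{0} = 1
g(6) = mex{0,1} = 2
So g(6) = 2.
Row B is a plain Nim row of size 1, so its Grundy value is 1.
By the Sprague-Grundy theorem, the Grundy value of a sum of independent games is the XOR of the component values.
Combined value = 2 ⊕ 1 = 3.

3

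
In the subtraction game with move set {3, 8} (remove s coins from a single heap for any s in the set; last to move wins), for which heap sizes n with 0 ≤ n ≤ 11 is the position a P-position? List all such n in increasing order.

Build the Grundy sequence with g(k) = mex{g(k−s) : s ∈ {3, 8}, s ≤ k}:
g(0) = mex{} = 0
g(1) = mex{} = 0
g(2) = mex{} = 0
g(3) = mex{0} = 1
g(4) = mex{0} = 1
g(5) = mex{0} = 1
g(6) = mex{1} = 0
g(7) = mex{1} = 0
g(8) = mex{0,1} = 2
g(9) = mex{0} = 1
g(10) = mex{0} = 1
g(11) = mex{1,2} = 0
The P-positions (g = 0) in 0..11 are 0, 1, 2, 6, 7, 11.

0, 1, 2, 6, 7, 11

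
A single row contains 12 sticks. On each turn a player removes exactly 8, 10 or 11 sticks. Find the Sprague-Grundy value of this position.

1

Compute g(0), g(1), … for moves {8, 10, 11}:
g(0) = mex{} = 0
g(1) = mex{} = 0
g(2) = mex{} = 0
g(3) = mex{} = 0
g(4) = mex{} = 0
g(5) = mex{} = 0
g(6) = mex{} = 0
g(7) = mex{} = 0
g(8) = mex{0} = 1
g(9) = mex{0} = 1
g(10) = mex{0} = 1
g(11) = mex{0} = 1
g(12) = mex{0} = 1
So g(12) = 1.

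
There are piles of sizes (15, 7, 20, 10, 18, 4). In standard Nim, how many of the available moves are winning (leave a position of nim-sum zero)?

0

Write each in binary and XOR column by column:
  01111  (15)
  00111  (7)
  10100  (20)
  01010  (10)
  10010  (18)
  00100  (4)
  -----
  00000  (0)
The nim-sum is already 0, so every move leaves a nonzero nim-sum — there are no winning moves.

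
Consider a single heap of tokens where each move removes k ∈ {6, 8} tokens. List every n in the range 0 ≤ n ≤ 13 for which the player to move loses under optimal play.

Build the Grundy sequence with g(k) = mex{g(k−s) : s ∈ {6, 8}, s ≤ k}:
g(0) = mex{} = 0
g(1) = mex{} = 0
g(2) = mex{} = 0
g(3) = mex{} = 0
g(4) = mex{} = 0
g(5) = mex{} = 0
g(6) = mex{0} = 1
g(7) = mex{0} = 1
g(8) = mex{0} = 1
g(9) = mex{0} = 1
g(10) = mex{0} = 1
g(11) = mex{0} = 1
g(12) = mex{0,1} = 2
g(13) = mex{0,1} = 2
The P-positions (g = 0) in 0..13 are 0, 1, 2, 3, 4, 5.

0, 1, 2, 3, 4, 5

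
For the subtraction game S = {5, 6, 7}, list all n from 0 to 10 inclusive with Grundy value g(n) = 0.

0, 1, 2, 3, 4

Compute g(0), g(1), … for moves {5, 6, 7}:
g(0) = mex{} = 0
g(1) = mex{} = 0
g(2) = mex{} = 0
g(3) = mex{} = 0
g(4) = mex{} = 0
g(5) = mex{0} = 1
g(6) = mex{0} = 1
g(7) = mex{0} = 1
g(8) = mex{0} = 1
g(9) = mex{0} = 1
g(10) = mex{0,1} = 2
The P-positions (g = 0) in 0..10 are 0, 1, 2, 3, 4.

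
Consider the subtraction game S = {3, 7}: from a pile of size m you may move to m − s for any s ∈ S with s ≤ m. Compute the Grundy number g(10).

0

Compute g(0), g(1), … for moves {3, 7}:
g(0) = mex{} = 0
g(1) = mex{} = 0
g(2) = mex{} = 0
g(3) = mex{0} = 1
g(4) = mex{0} = 1
g(5) = mex{0} = 1
g(6) = mex{1} = 0
g(7) = mex{0,1} = 2
g(8) = mex{0,1} = 2
g(9) = mex{0} = 1
g(10) = mex{1,2} = 0
So g(10) = 0.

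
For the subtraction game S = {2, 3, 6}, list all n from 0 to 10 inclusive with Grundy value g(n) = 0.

Build the Grundy sequence with g(k) = mex{g(k−s) : s ∈ {2, 3, 6}, s ≤ k}:
g(0) = mex{} = 0
g(1) = mex{} = 0
g(2) = mex{0} = 1
g(3) = mex{0} = 1
g(4) = mex{0,1} = 2
g(5) = mex{1} = 0
g(6) = mex{0,1,2} = 3
g(7) = mex{0,2} = 1
g(8) = mex{0,1,3} = 2
g(9) = mex{1,3} = 0
g(10) = mex{1,2} = 0
The P-positions (g = 0) in 0..10 are 0, 1, 5, 9, 10.

0, 1, 5, 9, 10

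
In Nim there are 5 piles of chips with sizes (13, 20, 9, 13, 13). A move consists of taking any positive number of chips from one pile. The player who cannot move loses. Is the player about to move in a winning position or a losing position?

Nim-sum: 13 ⊕ 20 ⊕ 9 ⊕ 13 ⊕ 13 = 16.
The nim-sum is 16 ≠ 0, so this is an N-position: the player to move can win.

Winning position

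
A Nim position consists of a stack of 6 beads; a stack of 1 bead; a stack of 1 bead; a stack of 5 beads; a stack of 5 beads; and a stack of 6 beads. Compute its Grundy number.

0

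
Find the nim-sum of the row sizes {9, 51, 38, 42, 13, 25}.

Compute the nim-sum pairwise:
9 ⊕ 51 = 58
58 ⊕ 38 = 28
28 ⊕ 42 = 54
54 ⊕ 13 = 59
59 ⊕ 25 = 34

34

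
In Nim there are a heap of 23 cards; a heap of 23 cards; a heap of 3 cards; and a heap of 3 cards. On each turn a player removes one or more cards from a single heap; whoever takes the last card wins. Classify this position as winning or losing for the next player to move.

Losing position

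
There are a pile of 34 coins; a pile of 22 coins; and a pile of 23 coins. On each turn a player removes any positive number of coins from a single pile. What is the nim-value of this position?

Compute the nim-sum pairwise:
34 XOR 22 = 52
52 XOR 23 = 35

35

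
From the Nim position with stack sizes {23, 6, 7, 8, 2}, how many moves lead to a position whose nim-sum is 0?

1

Compute the nim-sum pairwise:
23 ⊕ 6 = 17
17 ⊕ 7 = 22
22 ⊕ 8 = 30
30 ⊕ 2 = 28
The overall nim-sum is X = 28. A stack of size p has a winning move iff p XOR X < p (reduce it to p XOR X).
  23: 23 XOR 28 = 11 < 23 — winning move (to 11).
  6: 6 XOR 28 = 26 ≥ 6 — no move.
  7: 7 XOR 28 = 27 ≥ 7 — no move.
  8: 8 XOR 28 = 20 ≥ 8 — no move.
  2: 2 XOR 28 = 30 ≥ 2 — no move.
That gives 1 winning move.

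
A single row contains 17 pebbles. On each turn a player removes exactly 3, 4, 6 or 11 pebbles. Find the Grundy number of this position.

Grundy values for subtraction set {3, 4, 6, 11}:
k:     0  1  2  3  4  5  6  7  8  9 10 11 12 13 14 15 16 17
g(k):  0  0  0  1  1  1  2  2  2  0  0  3  1  1  4  2  2  0
So g(17) = 0.

0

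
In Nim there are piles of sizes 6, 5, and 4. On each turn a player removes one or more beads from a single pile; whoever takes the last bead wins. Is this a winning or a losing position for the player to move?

Winning position

Bitwise XOR of the heap sizes:
  110  (6)
  101  (5)
  100  (4)
  ---
  111  (7)
The nim-sum is 7 ≠ 0, so this is an N-position: the player to move can win.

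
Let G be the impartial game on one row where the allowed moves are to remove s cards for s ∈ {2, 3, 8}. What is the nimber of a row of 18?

1

Grundy values for subtraction set {2, 3, 8}:
k:     0  1  2  3  4  5  6  7  8  9 10 11 12 13 14 15 16 17 18
g(k):  0  0  1  1  2  0  0  1  1  2  0  0  1  1  2  0  0  1  1
So g(18) = 1.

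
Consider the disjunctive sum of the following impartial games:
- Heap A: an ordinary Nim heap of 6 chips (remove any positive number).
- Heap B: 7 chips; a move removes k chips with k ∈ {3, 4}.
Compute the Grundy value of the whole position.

Heap A is a plain Nim heap of size 6, so its Grundy value is 6.
For heap B, compute g(0), g(1), … with moves {3, 4}:
k:     0  1  2  3  4  5  6  7
g(k):  0  0  0  1  1  1  2  0
So g(7) = 0.
The value of a disjunctive sum is the nim-sum of the parts.
Combined value = 6 ⊕ 0 = 6.

6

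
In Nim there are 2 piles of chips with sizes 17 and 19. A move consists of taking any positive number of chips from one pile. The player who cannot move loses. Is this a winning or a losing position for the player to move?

Winning position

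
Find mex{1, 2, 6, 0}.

3

The values 0, 1, 2 are all present; 3 is the first non-negative integer missing from the set.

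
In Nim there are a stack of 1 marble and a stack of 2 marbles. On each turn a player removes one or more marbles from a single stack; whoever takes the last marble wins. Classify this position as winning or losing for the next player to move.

Winning position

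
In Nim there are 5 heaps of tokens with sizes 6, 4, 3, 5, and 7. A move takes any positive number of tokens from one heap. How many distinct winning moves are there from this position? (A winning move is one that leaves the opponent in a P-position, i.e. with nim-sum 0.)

3

Nim-sum: 6 XOR 4 XOR 3 XOR 5 XOR 7 = 3.
The overall nim-sum is X = 3. A heap of size p has a winning move iff p XOR X < p (reduce it to p XOR X).
  6: 6 XOR 3 = 5 < 6 — winning move (to 5).
  4: 4 XOR 3 = 7 ≥ 4 — no move.
  3: 3 XOR 3 = 0 < 3 — winning move (to 0).
  5: 5 XOR 3 = 6 ≥ 5 — no move.
  7: 7 XOR 3 = 4 < 7 — winning move (to 4).
That gives 3 winning moves.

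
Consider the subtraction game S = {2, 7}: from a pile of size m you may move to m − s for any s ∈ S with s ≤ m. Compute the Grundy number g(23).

Compute g(0), g(1), … for moves {2, 7}:
k:     0  1  2  3  4  5  6  7  8  9 10 11 12 13 14 15 16 17 18 19 20 21 22 23
g(k):  0  0  1  1  0  0  1  1  2  0  0  1  1  0  0  1  1  2  0  0  1  1  0  0
So g(23) = 0.

0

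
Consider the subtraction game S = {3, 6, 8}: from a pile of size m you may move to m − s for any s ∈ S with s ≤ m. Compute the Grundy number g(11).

0

Grundy values for subtraction set {3, 6, 8}:
g(0) = mex{} = 0
g(1) = mex{} = 0
g(2) = mex{} = 0
g(3) = mex{0} = 1
g(4) = mex{0} = 1
g(5) = mex{0} = 1
g(6) = mex{0,1} = 2
g(7) = mex{0,1} = 2
g(8) = mex{0,1} = 2
g(9) = mex{0,1,2} = 3
g(10) = mex{0,1,2} = 3
g(11) = mex{1,2} = 0
So g(11) = 0.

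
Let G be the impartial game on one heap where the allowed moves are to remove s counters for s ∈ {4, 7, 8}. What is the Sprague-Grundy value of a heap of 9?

Build the Grundy sequence with g(k) = mex{g(k−s) : s ∈ {4, 7, 8}, s ≤ k}:
k:     0  1  2  3  4  5  6  7  8  9
g(k):  0  0  0  0  1  1  1  1  2  2
So g(9) = 2.

2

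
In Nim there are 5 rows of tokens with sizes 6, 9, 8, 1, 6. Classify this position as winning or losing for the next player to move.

Losing position

Compute the nim-sum pairwise:
6 ^ 9 = 15
15 ^ 8 = 7
7 ^ 1 = 6
6 ^ 6 = 0
The nim-sum is 0, so this is a P-position: the player to move is in a losing position under optimal play.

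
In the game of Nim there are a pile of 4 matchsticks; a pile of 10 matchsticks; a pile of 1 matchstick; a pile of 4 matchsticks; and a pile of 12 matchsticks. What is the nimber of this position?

7

Compute the nim-sum pairwise:
4 ⊕ 10 = 14
14 ⊕ 1 = 15
15 ⊕ 4 = 11
11 ⊕ 12 = 7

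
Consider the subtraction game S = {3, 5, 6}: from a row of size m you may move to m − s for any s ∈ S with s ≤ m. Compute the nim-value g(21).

Grundy values for subtraction set {3, 5, 6}:
k:     0  1  2  3  4  5  6  7  8  9 10 11 12 13 14 15 16 17 18 19 20 21
g(k):  0  0  0  1  1  1  2  2  2  0  0  0  1  1  1  2  2  2  0  0  0  1
So g(21) = 1.

1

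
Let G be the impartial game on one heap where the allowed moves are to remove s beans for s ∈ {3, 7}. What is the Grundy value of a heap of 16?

0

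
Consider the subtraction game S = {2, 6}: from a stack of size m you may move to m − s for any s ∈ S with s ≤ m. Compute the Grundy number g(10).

Compute g(0), g(1), … for moves {2, 6}:
k:     0  1  2  3  4  5  6  7  8  9 10
g(k):  0  0  1  1  0  0  1  1  0  0  1
So g(10) = 1.

1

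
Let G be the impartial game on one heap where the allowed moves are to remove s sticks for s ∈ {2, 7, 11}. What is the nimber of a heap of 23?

Grundy values for subtraction set {2, 7, 11}:
k:     0  1  2  3  4  5  6  7  8  9 10 11 12 13 14 15 16 17 18 19 20 21 22 23
g(k):  0  0  1  1  0  0  1  1  2  0  0  1  1  0  0  1  1  2  0  0  1  1  0  0
So g(23) = 0.

0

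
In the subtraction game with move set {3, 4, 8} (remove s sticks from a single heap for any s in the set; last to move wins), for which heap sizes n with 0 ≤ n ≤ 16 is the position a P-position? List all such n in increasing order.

0, 1, 2, 7, 12, 13, 14

Build the Grundy sequence with g(k) = mex{g(k−s) : s ∈ {3, 4, 8}, s ≤ k}:
k:     0  1  2  3  4  5  6  7  8  9 10 11 12 13 14 15 16
g(k):  0  0  0  1  1  1  2  0  2  3  1  3  0  0  0  1  1
The P-positions (g = 0) in 0..16 are 0, 1, 2, 7, 12, 13, 14.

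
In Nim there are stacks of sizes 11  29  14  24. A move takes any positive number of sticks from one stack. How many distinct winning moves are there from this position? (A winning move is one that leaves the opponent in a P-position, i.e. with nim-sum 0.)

0

Compute the nim-sum pairwise:
11 ^ 29 = 22
22 ^ 14 = 24
24 ^ 24 = 0
The nim-sum is already 0, so every move leaves a nonzero nim-sum — there are no winning moves.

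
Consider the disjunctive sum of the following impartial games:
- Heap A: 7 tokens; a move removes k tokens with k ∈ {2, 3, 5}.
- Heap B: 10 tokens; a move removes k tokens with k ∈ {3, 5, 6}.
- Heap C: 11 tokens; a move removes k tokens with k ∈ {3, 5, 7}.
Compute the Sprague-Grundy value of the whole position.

For heap A, compute g(0), g(1), … with moves {2, 3, 5}:
g(0) = mex{} = 0
g(1) = mex{} = 0
g(2) = mex{0} = 1
g(3) = mex{0} = 1
g(4) = mex{0,1} = 2
g(5) = mex{0,1} = 2
g(6) = mex{0,1,2} = 3
g(7) = mex{1,2} = 0
So g(7) = 0.
Grundy values for heap B (subtraction set {3, 5, 6}):
g(0) = mex{} = 0
g(1) = mex{} = 0
g(2) = mex{} = 0
g(3) = mex{0} = 1
g(4) = mex{0} = 1
g(5) = mex{0} = 1
g(6) = mex{0,1} = 2
g(7) = mex{0,1} = 2
g(8) = mex{0,1} = 2
g(9) = mex{1,2} = 0
g(10) = mex{1,2} = 0
So g(10) = 0.
Grundy values for heap C (subtraction set {3, 5, 7}):
g(0) = mex{} = 0
g(1) = mex{} = 0
g(2) = mex{} = 0
g(3) = mex{0} = 1
g(4) = mex{0} = 1
g(5) = mex{0} = 1
g(6) = mex{0,1} = 2
g(7) = mex{0,1} = 2
g(8) = mex{0,1} = 2
g(9) = mex{0,1,2} = 3
g(10) = mex{1,2} = 0
g(11) = mex{1,2} = 0
So g(11) = 0.
By the Sprague-Grundy theorem, the Grundy value of a sum of independent games is the XOR of the component values.
Combined value = 0 ⊕ 0 ⊕ 0 = 0.

0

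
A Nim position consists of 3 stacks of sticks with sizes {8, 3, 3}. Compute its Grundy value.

8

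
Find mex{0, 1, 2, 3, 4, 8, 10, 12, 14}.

The values 0, 1, 2, 3, 4 are all present; 5 is the first non-negative integer missing from the set.

5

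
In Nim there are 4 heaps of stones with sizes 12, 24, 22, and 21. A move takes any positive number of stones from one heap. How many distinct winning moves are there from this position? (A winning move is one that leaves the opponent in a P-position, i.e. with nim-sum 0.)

3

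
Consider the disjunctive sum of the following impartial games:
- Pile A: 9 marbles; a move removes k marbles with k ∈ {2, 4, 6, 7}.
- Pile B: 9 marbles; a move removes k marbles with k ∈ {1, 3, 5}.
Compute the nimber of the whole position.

1

Grundy values for pile A (subtraction set {2, 4, 6, 7}):
g(0) = mex{} = 0
g(1) = mex{} = 0
g(2) = mex{0} = 1
g(3) = mex{0} = 1
g(4) = mex{0,1} = 2
g(5) = mex{0,1} = 2
g(6) = mex{0,1,2} = 3
g(7) = mex{0,1,2} = 3
g(8) = mex{0,1,2,3} = 4
g(9) = mex{1,2,3} = 0
So g(9) = 0.
For pile B, compute g(0), g(1), … with moves {1, 3, 5}:
g(0) = mex{} = 0
g(1) = mex{0} = 1
g(2) = mex{1} = 0
g(3) = mex{0} = 1
g(4) = mex{1} = 0
g(5) = mex{0} = 1
g(6) = mex{1} = 0
g(7) = mex{0} = 1
g(8) = mex{1} = 0
g(9) = mex{0} = 1
So g(9) = 1.
The value of a disjunctive sum is the nim-sum of the parts.
Combined value = 0 ⊕ 1 = 1.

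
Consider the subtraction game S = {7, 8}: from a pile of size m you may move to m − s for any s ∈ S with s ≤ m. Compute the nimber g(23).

Grundy values for subtraction set {7, 8}:
k:     0  1  2  3  4  5  6  7  8  9 10 11 12 13 14 15 16 17 18 19 20 21 22 23
g(k):  0  0  0  0  0  0  0  1  1  1  1  1  1  1  2  0  0  0  0  0  0  0  1  1
So g(23) = 1.

1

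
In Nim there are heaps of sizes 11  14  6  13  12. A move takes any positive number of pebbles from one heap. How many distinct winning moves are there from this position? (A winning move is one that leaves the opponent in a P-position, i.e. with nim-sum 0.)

Compute the nim-sum pairwise:
11 ⊕ 14 = 5
5 ⊕ 6 = 3
3 ⊕ 13 = 14
14 ⊕ 12 = 2
The overall nim-sum is X = 2. A heap of size p has a winning move iff p XOR X < p (reduce it to p XOR X).
  11: 11 XOR 2 = 9 < 11 — winning move (to 9).
  14: 14 XOR 2 = 12 < 14 — winning move (to 12).
  6: 6 XOR 2 = 4 < 6 — winning move (to 4).
  13: 13 XOR 2 = 15 ≥ 13 — no move.
  12: 12 XOR 2 = 14 ≥ 12 — no move.
That gives 3 winning moves.

3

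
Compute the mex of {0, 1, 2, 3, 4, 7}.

5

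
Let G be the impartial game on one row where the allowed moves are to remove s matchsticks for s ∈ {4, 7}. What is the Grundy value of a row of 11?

Build the Grundy sequence with g(k) = mex{g(k−s) : s ∈ {4, 7}, s ≤ k}:
k:     0  1  2  3  4  5  6  7  8  9 10 11
g(k):  0  0  0  0  1  1  1  1  2  2  2  0
So g(11) = 0.

0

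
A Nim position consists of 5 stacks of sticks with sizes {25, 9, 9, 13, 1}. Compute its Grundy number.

Write each in binary and XOR column by column:
  11001  (25)
  01001  (9)
  01001  (9)
  01101  (13)
  00001  (1)
  -----
  10101  (21)

21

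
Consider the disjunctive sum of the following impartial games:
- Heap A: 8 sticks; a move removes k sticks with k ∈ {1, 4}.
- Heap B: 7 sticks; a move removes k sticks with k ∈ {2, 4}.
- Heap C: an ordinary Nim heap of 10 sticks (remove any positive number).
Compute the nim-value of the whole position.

11

Grundy values for heap A (subtraction set {1, 4}):
k:     0  1  2  3  4  5  6  7  8
g(k):  0  1  0  1  2  0  1  0  1
So g(8) = 1.
Grundy values for heap B (subtraction set {2, 4}):
k:     0  1  2  3  4  5  6  7
g(k):  0  0  1  1  2  2  0  0
So g(7) = 0.
Heap C is a plain Nim heap of size 10, so its Grundy value is 10.
The value of a disjunctive sum is the nim-sum of the parts.
Combined value = 1 XOR 0 XOR 10 = 11.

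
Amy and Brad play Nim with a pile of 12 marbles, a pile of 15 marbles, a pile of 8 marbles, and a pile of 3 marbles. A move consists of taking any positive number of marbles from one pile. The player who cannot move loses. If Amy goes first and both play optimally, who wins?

Nim-sum: 12 ^ 15 ^ 8 ^ 3 = 8.
The nim-sum is 8 ≠ 0, so this is an N-position: the player to move can win; Amy has a winning move.

Amy wins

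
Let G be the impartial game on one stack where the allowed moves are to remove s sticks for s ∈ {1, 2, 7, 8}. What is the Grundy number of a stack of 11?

2

Grundy values for subtraction set {1, 2, 7, 8}:
k:     0  1  2  3  4  5  6  7  8  9 10 11
g(k):  0  1  2  0  1  2  0  1  2  0  1  2
So g(11) = 2.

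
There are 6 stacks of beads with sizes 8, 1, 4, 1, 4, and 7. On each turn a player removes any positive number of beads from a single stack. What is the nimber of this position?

Bitwise XOR of the heap sizes:
  1000  (8)
  0001  (1)
  0100  (4)
  0001  (1)
  0100  (4)
  0111  (7)
  ----
  1111  (15)

15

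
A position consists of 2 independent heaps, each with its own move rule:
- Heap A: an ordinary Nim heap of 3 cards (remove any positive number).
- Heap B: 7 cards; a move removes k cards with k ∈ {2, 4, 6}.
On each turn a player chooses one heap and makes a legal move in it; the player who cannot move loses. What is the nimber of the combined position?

Heap A is a plain Nim heap of size 3, so its Grundy value is 3.
Build the Grundy sequence for heap B with g(k) = mex{g(k−s) : s ∈ {2, 4, 6}, s ≤ k}:
g(0) = mex{} = 0
g(1) = mex{} = 0
g(2) = mex{0} = 1
g(3) = mex{0} = 1
g(4) = mex{0,1} = 2
g(5) = mex{0,1} = 2
g(6) = mex{0,1,2} = 3
g(7) = mex{0,1,2} = 3
So g(7) = 3.
The value of a disjunctive sum is the nim-sum of the parts.
Combined value = 3 ⊕ 3 = 0.

0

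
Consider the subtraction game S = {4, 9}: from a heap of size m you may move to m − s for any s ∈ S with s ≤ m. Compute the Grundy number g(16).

Compute g(0), g(1), … for moves {4, 9}:
k:     0  1  2  3  4  5  6  7  8  9 10 11 12 13 14 15 16
g(k):  0  0  0  0  1  1  1  1  0  2  2  2  1  0  0  0  0
So g(16) = 0.

0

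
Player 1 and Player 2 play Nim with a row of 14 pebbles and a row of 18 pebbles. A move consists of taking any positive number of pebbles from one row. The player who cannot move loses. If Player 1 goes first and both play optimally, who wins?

Player 1 wins

Compute the nim-sum pairwise:
14 ⊕ 18 = 28
The nim-sum is 28 ≠ 0, so this is an N-position: the player to move can win; Player 1 has a winning move.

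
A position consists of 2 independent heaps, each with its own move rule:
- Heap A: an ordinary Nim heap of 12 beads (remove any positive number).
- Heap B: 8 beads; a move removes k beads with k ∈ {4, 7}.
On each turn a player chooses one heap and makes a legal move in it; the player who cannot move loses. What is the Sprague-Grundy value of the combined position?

14

Heap A is a plain Nim heap of size 12, so its Grundy value is 12.
Grundy values for heap B (subtraction set {4, 7}):
g(0) = mex{} = 0
g(1) = mex{} = 0
g(2) = mex{} = 0
g(3) = mex{} = 0
g(4) = mex{0} = 1
g(5) = mex{0} = 1
g(6) = mex{0} = 1
g(7) = mex{0} = 1
g(8) = mex{0,1} = 2
So g(8) = 2.
By the Sprague-Grundy theorem, the Grundy value of a sum of independent games is the XOR of the component values.
Combined value = 12 XOR 2 = 14.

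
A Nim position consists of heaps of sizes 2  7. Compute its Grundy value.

Nim-sum: 2 ⊕ 7 = 5.

5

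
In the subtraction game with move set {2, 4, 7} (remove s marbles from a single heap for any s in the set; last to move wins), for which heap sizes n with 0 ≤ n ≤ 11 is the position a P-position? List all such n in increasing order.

Compute g(0), g(1), … for moves {2, 4, 7}:
g(0) = mex{} = 0
g(1) = mex{} = 0
g(2) = mex{0} = 1
g(3) = mex{0} = 1
g(4) = mex{0,1} = 2
g(5) = mex{0,1} = 2
g(6) = mex{1,2} = 0
g(7) = mex{0,1,2} = 3
g(8) = mex{0,2} = 1
g(9) = mex{1,2,3} = 0
g(10) = mex{0,1} = 2
g(11) = mex{0,2,3} = 1
The P-positions (g = 0) in 0..11 are 0, 1, 6, 9.

0, 1, 6, 9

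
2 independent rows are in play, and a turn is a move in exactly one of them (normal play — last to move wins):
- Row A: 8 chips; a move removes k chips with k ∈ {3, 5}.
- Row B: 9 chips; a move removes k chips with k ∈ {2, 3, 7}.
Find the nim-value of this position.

Build the Grundy sequence for row A with g(k) = mex{g(k−s) : s ∈ {3, 5}, s ≤ k}:
g(0) = mex{} = 0
g(1) = mex{} = 0
g(2) = mex{} = 0
g(3) = mex{0} = 1
g(4) = mex{0} = 1
g(5) = mex{0} = 1
g(6) = mex{0,1} = 2
g(7) = mex{0,1} = 2
g(8) = mex{1} = 0
So g(8) = 0.
For row B, compute g(0), g(1), … with moves {2, 3, 7}:
k:     0  1  2  3  4  5  6  7  8  9
g(k):  0  0  1  1  2  0  0  1  1  2
So g(9) = 2.
By the Sprague-Grundy theorem, the Grundy value of a sum of independent games is the XOR of the component values.
Combined value = 0 XOR 2 = 2.

2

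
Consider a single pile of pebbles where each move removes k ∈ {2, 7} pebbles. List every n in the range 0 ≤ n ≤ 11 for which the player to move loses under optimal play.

0, 1, 4, 5, 9, 10

Compute g(0), g(1), … for moves {2, 7}:
g(0) = mex{} = 0
g(1) = mex{} = 0
g(2) = mex{0} = 1
g(3) = mex{0} = 1
g(4) = mex{1} = 0
g(5) = mex{1} = 0
g(6) = mex{0} = 1
g(7) = mex{0} = 1
g(8) = mex{0,1} = 2
g(9) = mex{1} = 0
g(10) = mex{1,2} = 0
g(11) = mex{0} = 1
The P-positions (g = 0) in 0..11 are 0, 1, 4, 5, 9, 10.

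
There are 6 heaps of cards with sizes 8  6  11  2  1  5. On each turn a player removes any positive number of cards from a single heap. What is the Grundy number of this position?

Nim-sum: 8 XOR 6 XOR 11 XOR 2 XOR 1 XOR 5 = 3.

3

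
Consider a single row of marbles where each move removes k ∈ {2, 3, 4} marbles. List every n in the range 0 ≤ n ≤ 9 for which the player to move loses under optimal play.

0, 1, 6, 7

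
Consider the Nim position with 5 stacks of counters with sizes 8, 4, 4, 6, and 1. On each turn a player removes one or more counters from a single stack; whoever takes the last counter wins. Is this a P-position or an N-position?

Nim-sum: 8 ⊕ 4 ⊕ 4 ⊕ 6 ⊕ 1 = 15.
The nim-sum is 15 ≠ 0, so this is an N-position: the player to move can win.

N-position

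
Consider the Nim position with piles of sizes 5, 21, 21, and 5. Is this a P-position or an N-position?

Compute the nim-sum pairwise:
5 ^ 21 = 16
16 ^ 21 = 5
5 ^ 5 = 0
The nim-sum is 0, so this is a P-position: the player to move is in a losing position under optimal play.

P-position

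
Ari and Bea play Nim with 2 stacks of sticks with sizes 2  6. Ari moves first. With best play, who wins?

Ari wins

Compute the nim-sum pairwise:
2 ^ 6 = 4
The nim-sum is 4 ≠ 0, so this is an N-position: the player to move can win; Ari has a winning move.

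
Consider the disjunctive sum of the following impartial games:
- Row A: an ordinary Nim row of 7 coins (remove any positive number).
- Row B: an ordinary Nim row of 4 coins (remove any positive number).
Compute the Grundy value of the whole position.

Row A is a plain Nim row of size 7, so its Grundy value is 7.
Row B is a plain Nim row of size 4, so its Grundy value is 4.
The value of a disjunctive sum is the nim-sum of the parts.
Combined value = 7 XOR 4 = 3.

3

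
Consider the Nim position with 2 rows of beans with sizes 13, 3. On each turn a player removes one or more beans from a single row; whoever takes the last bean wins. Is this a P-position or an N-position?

Compute the nim-sum pairwise:
13 ⊕ 3 = 14
The nim-sum is 14 ≠ 0, so this is an N-position: the player to move can win.

N-position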